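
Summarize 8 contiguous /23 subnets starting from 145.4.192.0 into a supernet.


Original prefix: /23
Number of subnets: 8 = 2^3
New prefix = 23 - 3 = 20
Supernet: 145.4.192.0/20


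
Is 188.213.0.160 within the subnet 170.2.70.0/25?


Subnet network: 170.2.70.0
Test IP AND mask: 188.213.0.128
No, 188.213.0.160 is not in 170.2.70.0/25


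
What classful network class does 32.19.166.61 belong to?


First octet: 32
Binary: 00100000
0xxxxxxx -> Class A (1-126)
Class A, default mask 255.0.0.0 (/8)


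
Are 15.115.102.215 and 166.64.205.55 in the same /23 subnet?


Mask: 255.255.254.0
15.115.102.215 AND mask = 15.115.102.0
166.64.205.55 AND mask = 166.64.204.0
No, different subnets (15.115.102.0 vs 166.64.204.0)


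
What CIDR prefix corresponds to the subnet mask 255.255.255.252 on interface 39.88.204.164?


Binary: 11111111.11111111.11111111.11111100
Count leading 1s
Prefix: /30


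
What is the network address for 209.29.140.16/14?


IP:   11010001.00011101.10001100.00010000
Mask: 11111111.11111100.00000000.00000000
AND operation:
Net:  11010001.00011100.00000000.00000000
Network: 209.28.0.0/14


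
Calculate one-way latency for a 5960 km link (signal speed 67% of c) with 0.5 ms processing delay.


Speed = 0.67 * 3e5 km/s = 201000 km/s
Propagation delay = 5960 / 201000 = 0.0297 s = 29.6517 ms
Processing delay = 0.5 ms
Total one-way latency = 30.1517 ms


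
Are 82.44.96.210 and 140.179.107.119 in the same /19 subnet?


Mask: 255.255.224.0
82.44.96.210 AND mask = 82.44.96.0
140.179.107.119 AND mask = 140.179.96.0
No, different subnets (82.44.96.0 vs 140.179.96.0)


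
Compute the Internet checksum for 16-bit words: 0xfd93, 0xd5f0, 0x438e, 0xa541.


Sum all words (with carry folding):
+ 0xfd93 = 0xfd93
+ 0xd5f0 = 0xd384
+ 0x438e = 0x1713
+ 0xa541 = 0xbc54
One's complement: ~0xbc54
Checksum = 0x43ab


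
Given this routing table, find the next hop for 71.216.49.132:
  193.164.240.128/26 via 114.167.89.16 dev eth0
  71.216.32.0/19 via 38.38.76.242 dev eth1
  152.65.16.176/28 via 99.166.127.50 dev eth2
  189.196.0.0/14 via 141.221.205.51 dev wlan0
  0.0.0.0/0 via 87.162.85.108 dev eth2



Longest prefix match for 71.216.49.132:
  /26 193.164.240.128: no
  /19 71.216.32.0: MATCH
  /28 152.65.16.176: no
  /14 189.196.0.0: no
  /0 0.0.0.0: MATCH
Selected: next-hop 38.38.76.242 via eth1 (matched /19)


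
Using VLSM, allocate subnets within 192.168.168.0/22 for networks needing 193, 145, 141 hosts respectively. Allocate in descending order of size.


193 hosts -> /24 (254 usable): 192.168.168.0/24
145 hosts -> /24 (254 usable): 192.168.169.0/24
141 hosts -> /24 (254 usable): 192.168.170.0/24
Allocation: 192.168.168.0/24 (193 hosts, 254 usable); 192.168.169.0/24 (145 hosts, 254 usable); 192.168.170.0/24 (141 hosts, 254 usable)


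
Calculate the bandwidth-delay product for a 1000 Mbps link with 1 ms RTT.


BDP = bandwidth * RTT
= 1000 Mbps * 1 ms
= 1000 * 1e6 * 1 / 1000 bits
= 1000000 bits
= 125000 bytes
= 122.0703 KB
BDP = 1000000 bits (125000 bytes)


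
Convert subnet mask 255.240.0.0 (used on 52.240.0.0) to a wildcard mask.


Subnet mask: 255.240.0.0
Wildcard = 255.255.255.255 - subnet mask
255 - 255 = 0
255 - 240 = 15
255 - 0 = 255
255 - 0 = 255
Wildcard: 0.15.255.255


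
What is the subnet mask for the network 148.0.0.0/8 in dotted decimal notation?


/8 means 8 network bits, 24 host bits
Binary: 11111111000000000000000000000000
Mask: 255.0.0.0


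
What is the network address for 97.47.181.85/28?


IP:   01100001.00101111.10110101.01010101
Mask: 11111111.11111111.11111111.11110000
AND operation:
Net:  01100001.00101111.10110101.01010000
Network: 97.47.181.80/28


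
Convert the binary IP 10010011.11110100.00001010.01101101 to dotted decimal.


10010011 = 147
11110100 = 244
00001010 = 10
01101101 = 109
IP: 147.244.10.109


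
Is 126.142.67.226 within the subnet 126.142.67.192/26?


Subnet network: 126.142.67.192
Test IP AND mask: 126.142.67.192
Yes, 126.142.67.226 is in 126.142.67.192/26


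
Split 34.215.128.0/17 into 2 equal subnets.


New prefix = 17 + 1 = 18
Each subnet has 16384 addresses
  34.215.128.0/18
  34.215.192.0/18
Subnets: 34.215.128.0/18, 34.215.192.0/18


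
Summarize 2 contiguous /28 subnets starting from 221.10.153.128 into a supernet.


Original prefix: /28
Number of subnets: 2 = 2^1
New prefix = 28 - 1 = 27
Supernet: 221.10.153.128/27


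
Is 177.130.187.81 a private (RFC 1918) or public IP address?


RFC 1918 private ranges:
  10.0.0.0/8 (10.0.0.0 - 10.255.255.255)
  172.16.0.0/12 (172.16.0.0 - 172.31.255.255)
  192.168.0.0/16 (192.168.0.0 - 192.168.255.255)
Public (not in any RFC 1918 range)


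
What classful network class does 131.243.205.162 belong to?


First octet: 131
Binary: 10000011
10xxxxxx -> Class B (128-191)
Class B, default mask 255.255.0.0 (/16)


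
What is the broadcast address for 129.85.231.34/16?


Network: 129.85.0.0/16
Host bits = 16
Set all host bits to 1:
Broadcast: 129.85.255.255


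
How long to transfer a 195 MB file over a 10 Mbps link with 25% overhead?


Effective throughput = 10 * (1 - 25/100) = 7.5 Mbps
File size in Mb = 195 * 8 = 1560 Mb
Time = 1560 / 7.5
Time = 208 seconds


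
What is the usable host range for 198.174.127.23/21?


Network: 198.174.120.0
Broadcast: 198.174.127.255
First usable = network + 1
Last usable = broadcast - 1
Range: 198.174.120.1 to 198.174.127.254


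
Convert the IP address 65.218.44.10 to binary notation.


65 = 01000001
218 = 11011010
44 = 00101100
10 = 00001010
Binary: 01000001.11011010.00101100.00001010


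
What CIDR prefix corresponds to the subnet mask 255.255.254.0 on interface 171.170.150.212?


Binary: 11111111.11111111.11111110.00000000
Count leading 1s
Prefix: /23


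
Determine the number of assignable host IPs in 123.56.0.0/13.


Host bits = 32 - 13 = 19
Total addresses = 2^19 = 524288
Usable = total - 2 (network and broadcast)
Usable hosts: 524286


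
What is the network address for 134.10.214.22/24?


IP:   10000110.00001010.11010110.00010110
Mask: 11111111.11111111.11111111.00000000
AND operation:
Net:  10000110.00001010.11010110.00000000
Network: 134.10.214.0/24


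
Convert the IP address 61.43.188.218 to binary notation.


61 = 00111101
43 = 00101011
188 = 10111100
218 = 11011010
Binary: 00111101.00101011.10111100.11011010


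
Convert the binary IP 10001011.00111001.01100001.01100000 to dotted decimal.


10001011 = 139
00111001 = 57
01100001 = 97
01100000 = 96
IP: 139.57.97.96


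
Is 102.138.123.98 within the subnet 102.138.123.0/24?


Subnet network: 102.138.123.0
Test IP AND mask: 102.138.123.0
Yes, 102.138.123.98 is in 102.138.123.0/24


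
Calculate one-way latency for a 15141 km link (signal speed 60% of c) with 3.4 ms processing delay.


Speed = 0.6 * 3e5 km/s = 180000 km/s
Propagation delay = 15141 / 180000 = 0.0841 s = 84.1167 ms
Processing delay = 3.4 ms
Total one-way latency = 87.5167 ms


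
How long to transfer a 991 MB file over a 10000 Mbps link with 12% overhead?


Effective throughput = 10000 * (1 - 12/100) = 8800 Mbps
File size in Mb = 991 * 8 = 7928 Mb
Time = 7928 / 8800
Time = 0.9009 seconds


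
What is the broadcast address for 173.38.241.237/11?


Network: 173.32.0.0/11
Host bits = 21
Set all host bits to 1:
Broadcast: 173.63.255.255


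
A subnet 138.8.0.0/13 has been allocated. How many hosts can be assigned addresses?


Host bits = 32 - 13 = 19
Total addresses = 2^19 = 524288
Usable = total - 2 (network and broadcast)
Usable hosts: 524286


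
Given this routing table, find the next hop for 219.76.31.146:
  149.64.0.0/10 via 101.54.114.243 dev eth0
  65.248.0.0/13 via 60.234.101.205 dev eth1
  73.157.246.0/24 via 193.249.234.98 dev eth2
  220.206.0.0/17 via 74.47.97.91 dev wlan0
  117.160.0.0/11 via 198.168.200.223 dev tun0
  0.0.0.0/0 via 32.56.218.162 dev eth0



Longest prefix match for 219.76.31.146:
  /10 149.64.0.0: no
  /13 65.248.0.0: no
  /24 73.157.246.0: no
  /17 220.206.0.0: no
  /11 117.160.0.0: no
  /0 0.0.0.0: MATCH
Selected: next-hop 32.56.218.162 via eth0 (matched /0)


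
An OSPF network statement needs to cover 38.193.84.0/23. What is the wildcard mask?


Subnet mask: 255.255.254.0
Wildcard = 255.255.255.255 - subnet mask
255 - 255 = 0
255 - 255 = 0
255 - 254 = 1
255 - 0 = 255
Wildcard: 0.0.1.255


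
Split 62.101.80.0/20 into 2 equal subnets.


New prefix = 20 + 1 = 21
Each subnet has 2048 addresses
  62.101.80.0/21
  62.101.88.0/21
Subnets: 62.101.80.0/21, 62.101.88.0/21


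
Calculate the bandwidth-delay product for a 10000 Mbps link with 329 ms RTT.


BDP = bandwidth * RTT
= 10000 Mbps * 329 ms
= 10000 * 1e6 * 329 / 1000 bits
= 3290000000 bits
= 411250000 bytes
= 401611.3281 KB
BDP = 3290000000 bits (411250000 bytes)


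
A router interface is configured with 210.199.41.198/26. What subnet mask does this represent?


/26 means 26 network bits, 6 host bits
Binary: 11111111111111111111111111000000
Mask: 255.255.255.192


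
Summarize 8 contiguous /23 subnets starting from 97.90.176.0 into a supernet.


Original prefix: /23
Number of subnets: 8 = 2^3
New prefix = 23 - 3 = 20
Supernet: 97.90.176.0/20


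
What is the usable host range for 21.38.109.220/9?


Network: 21.0.0.0
Broadcast: 21.127.255.255
First usable = network + 1
Last usable = broadcast - 1
Range: 21.0.0.1 to 21.127.255.254


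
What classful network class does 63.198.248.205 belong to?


First octet: 63
Binary: 00111111
0xxxxxxx -> Class A (1-126)
Class A, default mask 255.0.0.0 (/8)


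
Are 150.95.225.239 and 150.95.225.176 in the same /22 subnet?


Mask: 255.255.252.0
150.95.225.239 AND mask = 150.95.224.0
150.95.225.176 AND mask = 150.95.224.0
Yes, same subnet (150.95.224.0)


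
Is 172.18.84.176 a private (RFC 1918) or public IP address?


RFC 1918 private ranges:
  10.0.0.0/8 (10.0.0.0 - 10.255.255.255)
  172.16.0.0/12 (172.16.0.0 - 172.31.255.255)
  192.168.0.0/16 (192.168.0.0 - 192.168.255.255)
Private (in 172.16.0.0/12)


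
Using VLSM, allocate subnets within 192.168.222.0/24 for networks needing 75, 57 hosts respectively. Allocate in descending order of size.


75 hosts -> /25 (126 usable): 192.168.222.0/25
57 hosts -> /26 (62 usable): 192.168.222.128/26
Allocation: 192.168.222.0/25 (75 hosts, 126 usable); 192.168.222.128/26 (57 hosts, 62 usable)


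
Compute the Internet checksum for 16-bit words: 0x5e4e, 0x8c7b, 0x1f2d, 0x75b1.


Sum all words (with carry folding):
+ 0x5e4e = 0x5e4e
+ 0x8c7b = 0xeac9
+ 0x1f2d = 0x09f7
+ 0x75b1 = 0x7fa8
One's complement: ~0x7fa8
Checksum = 0x8057


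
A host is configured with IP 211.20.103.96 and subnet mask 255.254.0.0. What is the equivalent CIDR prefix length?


Binary: 11111111.11111110.00000000.00000000
Count leading 1s
Prefix: /15


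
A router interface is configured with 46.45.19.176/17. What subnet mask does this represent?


/17 means 17 network bits, 15 host bits
Binary: 11111111111111111000000000000000
Mask: 255.255.128.0


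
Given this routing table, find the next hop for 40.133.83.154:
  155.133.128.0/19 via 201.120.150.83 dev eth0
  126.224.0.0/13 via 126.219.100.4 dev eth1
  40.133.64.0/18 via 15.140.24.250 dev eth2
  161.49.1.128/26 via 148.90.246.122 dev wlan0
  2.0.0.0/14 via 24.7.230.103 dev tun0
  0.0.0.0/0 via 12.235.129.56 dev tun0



Longest prefix match for 40.133.83.154:
  /19 155.133.128.0: no
  /13 126.224.0.0: no
  /18 40.133.64.0: MATCH
  /26 161.49.1.128: no
  /14 2.0.0.0: no
  /0 0.0.0.0: MATCH
Selected: next-hop 15.140.24.250 via eth2 (matched /18)


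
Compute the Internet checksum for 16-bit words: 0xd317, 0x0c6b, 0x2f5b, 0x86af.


Sum all words (with carry folding):
+ 0xd317 = 0xd317
+ 0x0c6b = 0xdf82
+ 0x2f5b = 0x0ede
+ 0x86af = 0x958d
One's complement: ~0x958d
Checksum = 0x6a72


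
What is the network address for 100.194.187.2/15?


IP:   01100100.11000010.10111011.00000010
Mask: 11111111.11111110.00000000.00000000
AND operation:
Net:  01100100.11000010.00000000.00000000
Network: 100.194.0.0/15


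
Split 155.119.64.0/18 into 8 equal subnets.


New prefix = 18 + 3 = 21
Each subnet has 2048 addresses
  155.119.64.0/21
  155.119.72.0/21
  155.119.80.0/21
  155.119.88.0/21
  155.119.96.0/21
  155.119.104.0/21
  155.119.112.0/21
  155.119.120.0/21
Subnets: 155.119.64.0/21, 155.119.72.0/21, 155.119.80.0/21, 155.119.88.0/21, 155.119.96.0/21, 155.119.104.0/21, 155.119.112.0/21, 155.119.120.0/21


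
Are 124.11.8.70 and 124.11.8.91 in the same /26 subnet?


Mask: 255.255.255.192
124.11.8.70 AND mask = 124.11.8.64
124.11.8.91 AND mask = 124.11.8.64
Yes, same subnet (124.11.8.64)


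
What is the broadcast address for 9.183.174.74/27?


Network: 9.183.174.64/27
Host bits = 5
Set all host bits to 1:
Broadcast: 9.183.174.95


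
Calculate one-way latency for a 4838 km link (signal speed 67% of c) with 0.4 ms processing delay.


Speed = 0.67 * 3e5 km/s = 201000 km/s
Propagation delay = 4838 / 201000 = 0.0241 s = 24.0697 ms
Processing delay = 0.4 ms
Total one-way latency = 24.4697 ms


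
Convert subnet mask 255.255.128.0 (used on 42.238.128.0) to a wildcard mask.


Subnet mask: 255.255.128.0
Wildcard = 255.255.255.255 - subnet mask
255 - 255 = 0
255 - 255 = 0
255 - 128 = 127
255 - 0 = 255
Wildcard: 0.0.127.255


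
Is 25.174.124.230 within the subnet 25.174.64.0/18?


Subnet network: 25.174.64.0
Test IP AND mask: 25.174.64.0
Yes, 25.174.124.230 is in 25.174.64.0/18


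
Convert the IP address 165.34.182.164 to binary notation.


165 = 10100101
34 = 00100010
182 = 10110110
164 = 10100100
Binary: 10100101.00100010.10110110.10100100


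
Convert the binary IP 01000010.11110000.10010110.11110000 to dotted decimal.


01000010 = 66
11110000 = 240
10010110 = 150
11110000 = 240
IP: 66.240.150.240


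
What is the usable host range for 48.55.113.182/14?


Network: 48.52.0.0
Broadcast: 48.55.255.255
First usable = network + 1
Last usable = broadcast - 1
Range: 48.52.0.1 to 48.55.255.254


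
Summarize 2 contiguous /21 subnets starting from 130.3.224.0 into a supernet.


Original prefix: /21
Number of subnets: 2 = 2^1
New prefix = 21 - 1 = 20
Supernet: 130.3.224.0/20


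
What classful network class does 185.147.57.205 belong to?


First octet: 185
Binary: 10111001
10xxxxxx -> Class B (128-191)
Class B, default mask 255.255.0.0 (/16)


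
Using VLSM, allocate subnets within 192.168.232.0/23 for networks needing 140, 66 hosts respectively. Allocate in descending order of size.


140 hosts -> /24 (254 usable): 192.168.232.0/24
66 hosts -> /25 (126 usable): 192.168.233.0/25
Allocation: 192.168.232.0/24 (140 hosts, 254 usable); 192.168.233.0/25 (66 hosts, 126 usable)


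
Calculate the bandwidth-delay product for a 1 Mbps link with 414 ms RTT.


BDP = bandwidth * RTT
= 1 Mbps * 414 ms
= 1 * 1e6 * 414 / 1000 bits
= 414000 bits
= 51750 bytes
= 50.5371 KB
BDP = 414000 bits (51750 bytes)


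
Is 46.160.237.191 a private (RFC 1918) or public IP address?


RFC 1918 private ranges:
  10.0.0.0/8 (10.0.0.0 - 10.255.255.255)
  172.16.0.0/12 (172.16.0.0 - 172.31.255.255)
  192.168.0.0/16 (192.168.0.0 - 192.168.255.255)
Public (not in any RFC 1918 range)


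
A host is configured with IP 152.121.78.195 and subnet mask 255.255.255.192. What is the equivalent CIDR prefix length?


Binary: 11111111.11111111.11111111.11000000
Count leading 1s
Prefix: /26


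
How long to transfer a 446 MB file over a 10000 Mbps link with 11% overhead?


Effective throughput = 10000 * (1 - 11/100) = 8900 Mbps
File size in Mb = 446 * 8 = 3568 Mb
Time = 3568 / 8900
Time = 0.4009 seconds


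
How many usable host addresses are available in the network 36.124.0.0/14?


Host bits = 32 - 14 = 18
Total addresses = 2^18 = 262144
Usable = total - 2 (network and broadcast)
Usable hosts: 262142


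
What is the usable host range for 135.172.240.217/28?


Network: 135.172.240.208
Broadcast: 135.172.240.223
First usable = network + 1
Last usable = broadcast - 1
Range: 135.172.240.209 to 135.172.240.222


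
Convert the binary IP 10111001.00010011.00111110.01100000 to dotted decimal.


10111001 = 185
00010011 = 19
00111110 = 62
01100000 = 96
IP: 185.19.62.96


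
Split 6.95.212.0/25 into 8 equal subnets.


New prefix = 25 + 3 = 28
Each subnet has 16 addresses
  6.95.212.0/28
  6.95.212.16/28
  6.95.212.32/28
  6.95.212.48/28
  6.95.212.64/28
  6.95.212.80/28
  6.95.212.96/28
  6.95.212.112/28
Subnets: 6.95.212.0/28, 6.95.212.16/28, 6.95.212.32/28, 6.95.212.48/28, 6.95.212.64/28, 6.95.212.80/28, 6.95.212.96/28, 6.95.212.112/28


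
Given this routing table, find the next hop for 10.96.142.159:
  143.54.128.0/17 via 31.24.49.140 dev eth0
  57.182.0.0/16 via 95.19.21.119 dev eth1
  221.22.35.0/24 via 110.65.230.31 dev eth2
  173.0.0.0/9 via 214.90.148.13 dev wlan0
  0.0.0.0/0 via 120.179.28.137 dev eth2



Longest prefix match for 10.96.142.159:
  /17 143.54.128.0: no
  /16 57.182.0.0: no
  /24 221.22.35.0: no
  /9 173.0.0.0: no
  /0 0.0.0.0: MATCH
Selected: next-hop 120.179.28.137 via eth2 (matched /0)


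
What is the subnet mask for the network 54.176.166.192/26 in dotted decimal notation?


/26 means 26 network bits, 6 host bits
Binary: 11111111111111111111111111000000
Mask: 255.255.255.192


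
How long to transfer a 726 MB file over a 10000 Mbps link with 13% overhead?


Effective throughput = 10000 * (1 - 13/100) = 8700 Mbps
File size in Mb = 726 * 8 = 5808 Mb
Time = 5808 / 8700
Time = 0.6676 seconds


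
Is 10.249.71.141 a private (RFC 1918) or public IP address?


RFC 1918 private ranges:
  10.0.0.0/8 (10.0.0.0 - 10.255.255.255)
  172.16.0.0/12 (172.16.0.0 - 172.31.255.255)
  192.168.0.0/16 (192.168.0.0 - 192.168.255.255)
Private (in 10.0.0.0/8)


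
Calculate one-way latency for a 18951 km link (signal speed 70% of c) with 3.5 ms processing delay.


Speed = 0.7 * 3e5 km/s = 210000 km/s
Propagation delay = 18951 / 210000 = 0.0902 s = 90.2429 ms
Processing delay = 3.5 ms
Total one-way latency = 93.7429 ms


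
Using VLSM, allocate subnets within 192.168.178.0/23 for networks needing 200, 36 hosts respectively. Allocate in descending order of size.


200 hosts -> /24 (254 usable): 192.168.178.0/24
36 hosts -> /26 (62 usable): 192.168.179.0/26
Allocation: 192.168.178.0/24 (200 hosts, 254 usable); 192.168.179.0/26 (36 hosts, 62 usable)


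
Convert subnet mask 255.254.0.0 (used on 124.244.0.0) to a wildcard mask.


Subnet mask: 255.254.0.0
Wildcard = 255.255.255.255 - subnet mask
255 - 255 = 0
255 - 254 = 1
255 - 0 = 255
255 - 0 = 255
Wildcard: 0.1.255.255


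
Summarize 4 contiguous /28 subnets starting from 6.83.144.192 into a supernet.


Original prefix: /28
Number of subnets: 4 = 2^2
New prefix = 28 - 2 = 26
Supernet: 6.83.144.192/26


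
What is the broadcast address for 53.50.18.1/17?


Network: 53.50.0.0/17
Host bits = 15
Set all host bits to 1:
Broadcast: 53.50.127.255


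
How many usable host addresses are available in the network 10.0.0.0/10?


Host bits = 32 - 10 = 22
Total addresses = 2^22 = 4194304
Usable = total - 2 (network and broadcast)
Usable hosts: 4194302


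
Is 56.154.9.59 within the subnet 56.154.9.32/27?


Subnet network: 56.154.9.32
Test IP AND mask: 56.154.9.32
Yes, 56.154.9.59 is in 56.154.9.32/27


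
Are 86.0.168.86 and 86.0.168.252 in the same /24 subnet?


Mask: 255.255.255.0
86.0.168.86 AND mask = 86.0.168.0
86.0.168.252 AND mask = 86.0.168.0
Yes, same subnet (86.0.168.0)


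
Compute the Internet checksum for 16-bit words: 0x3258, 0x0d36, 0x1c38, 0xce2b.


Sum all words (with carry folding):
+ 0x3258 = 0x3258
+ 0x0d36 = 0x3f8e
+ 0x1c38 = 0x5bc6
+ 0xce2b = 0x29f2
One's complement: ~0x29f2
Checksum = 0xd60d


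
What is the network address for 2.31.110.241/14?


IP:   00000010.00011111.01101110.11110001
Mask: 11111111.11111100.00000000.00000000
AND operation:
Net:  00000010.00011100.00000000.00000000
Network: 2.28.0.0/14


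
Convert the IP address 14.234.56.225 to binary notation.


14 = 00001110
234 = 11101010
56 = 00111000
225 = 11100001
Binary: 00001110.11101010.00111000.11100001


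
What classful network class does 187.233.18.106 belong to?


First octet: 187
Binary: 10111011
10xxxxxx -> Class B (128-191)
Class B, default mask 255.255.0.0 (/16)


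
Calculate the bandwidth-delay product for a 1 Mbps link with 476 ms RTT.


BDP = bandwidth * RTT
= 1 Mbps * 476 ms
= 1 * 1e6 * 476 / 1000 bits
= 476000 bits
= 59500 bytes
= 58.1055 KB
BDP = 476000 bits (59500 bytes)


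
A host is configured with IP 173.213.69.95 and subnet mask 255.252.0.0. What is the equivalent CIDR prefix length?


Binary: 11111111.11111100.00000000.00000000
Count leading 1s
Prefix: /14


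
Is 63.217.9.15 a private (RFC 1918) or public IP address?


RFC 1918 private ranges:
  10.0.0.0/8 (10.0.0.0 - 10.255.255.255)
  172.16.0.0/12 (172.16.0.0 - 172.31.255.255)
  192.168.0.0/16 (192.168.0.0 - 192.168.255.255)
Public (not in any RFC 1918 range)


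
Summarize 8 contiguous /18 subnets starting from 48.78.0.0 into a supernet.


Original prefix: /18
Number of subnets: 8 = 2^3
New prefix = 18 - 3 = 15
Supernet: 48.78.0.0/15


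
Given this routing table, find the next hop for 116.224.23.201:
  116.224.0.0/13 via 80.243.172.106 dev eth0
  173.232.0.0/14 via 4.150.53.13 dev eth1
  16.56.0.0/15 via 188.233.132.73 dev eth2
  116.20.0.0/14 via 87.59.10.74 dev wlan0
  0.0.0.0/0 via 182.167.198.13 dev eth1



Longest prefix match for 116.224.23.201:
  /13 116.224.0.0: MATCH
  /14 173.232.0.0: no
  /15 16.56.0.0: no
  /14 116.20.0.0: no
  /0 0.0.0.0: MATCH
Selected: next-hop 80.243.172.106 via eth0 (matched /13)


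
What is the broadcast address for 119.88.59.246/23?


Network: 119.88.58.0/23
Host bits = 9
Set all host bits to 1:
Broadcast: 119.88.59.255


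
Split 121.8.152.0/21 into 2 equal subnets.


New prefix = 21 + 1 = 22
Each subnet has 1024 addresses
  121.8.152.0/22
  121.8.156.0/22
Subnets: 121.8.152.0/22, 121.8.156.0/22


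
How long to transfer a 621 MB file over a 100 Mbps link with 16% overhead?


Effective throughput = 100 * (1 - 16/100) = 84 Mbps
File size in Mb = 621 * 8 = 4968 Mb
Time = 4968 / 84
Time = 59.1429 seconds


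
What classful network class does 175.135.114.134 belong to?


First octet: 175
Binary: 10101111
10xxxxxx -> Class B (128-191)
Class B, default mask 255.255.0.0 (/16)


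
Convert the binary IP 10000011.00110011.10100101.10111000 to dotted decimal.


10000011 = 131
00110011 = 51
10100101 = 165
10111000 = 184
IP: 131.51.165.184


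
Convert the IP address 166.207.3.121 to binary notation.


166 = 10100110
207 = 11001111
3 = 00000011
121 = 01111001
Binary: 10100110.11001111.00000011.01111001


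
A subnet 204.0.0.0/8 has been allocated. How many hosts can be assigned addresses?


Host bits = 32 - 8 = 24
Total addresses = 2^24 = 16777216
Usable = total - 2 (network and broadcast)
Usable hosts: 16777214


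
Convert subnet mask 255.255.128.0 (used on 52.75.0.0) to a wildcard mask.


Subnet mask: 255.255.128.0
Wildcard = 255.255.255.255 - subnet mask
255 - 255 = 0
255 - 255 = 0
255 - 128 = 127
255 - 0 = 255
Wildcard: 0.0.127.255


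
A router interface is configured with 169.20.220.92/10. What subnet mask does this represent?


/10 means 10 network bits, 22 host bits
Binary: 11111111110000000000000000000000
Mask: 255.192.0.0


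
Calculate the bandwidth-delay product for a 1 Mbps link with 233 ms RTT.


BDP = bandwidth * RTT
= 1 Mbps * 233 ms
= 1 * 1e6 * 233 / 1000 bits
= 233000 bits
= 29125 bytes
= 28.4424 KB
BDP = 233000 bits (29125 bytes)


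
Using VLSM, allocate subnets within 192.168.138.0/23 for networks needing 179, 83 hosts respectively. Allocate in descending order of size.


179 hosts -> /24 (254 usable): 192.168.138.0/24
83 hosts -> /25 (126 usable): 192.168.139.0/25
Allocation: 192.168.138.0/24 (179 hosts, 254 usable); 192.168.139.0/25 (83 hosts, 126 usable)


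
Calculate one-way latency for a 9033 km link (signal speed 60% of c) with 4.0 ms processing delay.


Speed = 0.6 * 3e5 km/s = 180000 km/s
Propagation delay = 9033 / 180000 = 0.0502 s = 50.1833 ms
Processing delay = 4.0 ms
Total one-way latency = 54.1833 ms


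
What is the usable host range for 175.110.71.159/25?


Network: 175.110.71.128
Broadcast: 175.110.71.255
First usable = network + 1
Last usable = broadcast - 1
Range: 175.110.71.129 to 175.110.71.254


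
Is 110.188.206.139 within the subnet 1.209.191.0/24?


Subnet network: 1.209.191.0
Test IP AND mask: 110.188.206.0
No, 110.188.206.139 is not in 1.209.191.0/24


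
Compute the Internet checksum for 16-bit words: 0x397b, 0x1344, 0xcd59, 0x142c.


Sum all words (with carry folding):
+ 0x397b = 0x397b
+ 0x1344 = 0x4cbf
+ 0xcd59 = 0x1a19
+ 0x142c = 0x2e45
One's complement: ~0x2e45
Checksum = 0xd1ba


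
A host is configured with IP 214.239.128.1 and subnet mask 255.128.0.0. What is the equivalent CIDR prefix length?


Binary: 11111111.10000000.00000000.00000000
Count leading 1s
Prefix: /9


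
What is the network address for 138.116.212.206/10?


IP:   10001010.01110100.11010100.11001110
Mask: 11111111.11000000.00000000.00000000
AND operation:
Net:  10001010.01000000.00000000.00000000
Network: 138.64.0.0/10


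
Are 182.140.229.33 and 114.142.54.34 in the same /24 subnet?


Mask: 255.255.255.0
182.140.229.33 AND mask = 182.140.229.0
114.142.54.34 AND mask = 114.142.54.0
No, different subnets (182.140.229.0 vs 114.142.54.0)


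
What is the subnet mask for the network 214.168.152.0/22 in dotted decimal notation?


/22 means 22 network bits, 10 host bits
Binary: 11111111111111111111110000000000
Mask: 255.255.252.0


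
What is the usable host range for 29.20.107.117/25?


Network: 29.20.107.0
Broadcast: 29.20.107.127
First usable = network + 1
Last usable = broadcast - 1
Range: 29.20.107.1 to 29.20.107.126


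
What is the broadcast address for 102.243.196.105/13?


Network: 102.240.0.0/13
Host bits = 19
Set all host bits to 1:
Broadcast: 102.247.255.255


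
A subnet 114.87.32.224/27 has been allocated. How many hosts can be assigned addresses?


Host bits = 32 - 27 = 5
Total addresses = 2^5 = 32
Usable = total - 2 (network and broadcast)
Usable hosts: 30


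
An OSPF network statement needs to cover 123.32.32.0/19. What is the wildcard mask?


Subnet mask: 255.255.224.0
Wildcard = 255.255.255.255 - subnet mask
255 - 255 = 0
255 - 255 = 0
255 - 224 = 31
255 - 0 = 255
Wildcard: 0.0.31.255


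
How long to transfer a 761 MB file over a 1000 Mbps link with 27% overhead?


Effective throughput = 1000 * (1 - 27/100) = 730 Mbps
File size in Mb = 761 * 8 = 6088 Mb
Time = 6088 / 730
Time = 8.3397 seconds


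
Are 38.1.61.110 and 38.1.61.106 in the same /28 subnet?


Mask: 255.255.255.240
38.1.61.110 AND mask = 38.1.61.96
38.1.61.106 AND mask = 38.1.61.96
Yes, same subnet (38.1.61.96)


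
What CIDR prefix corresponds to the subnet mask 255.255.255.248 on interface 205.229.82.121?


Binary: 11111111.11111111.11111111.11111000
Count leading 1s
Prefix: /29


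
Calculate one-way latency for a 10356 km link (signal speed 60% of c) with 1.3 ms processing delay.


Speed = 0.6 * 3e5 km/s = 180000 km/s
Propagation delay = 10356 / 180000 = 0.0575 s = 57.5333 ms
Processing delay = 1.3 ms
Total one-way latency = 58.8333 ms


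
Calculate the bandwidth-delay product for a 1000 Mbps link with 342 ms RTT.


BDP = bandwidth * RTT
= 1000 Mbps * 342 ms
= 1000 * 1e6 * 342 / 1000 bits
= 342000000 bits
= 42750000 bytes
= 41748.0469 KB
BDP = 342000000 bits (42750000 bytes)


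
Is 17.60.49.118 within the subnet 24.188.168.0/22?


Subnet network: 24.188.168.0
Test IP AND mask: 17.60.48.0
No, 17.60.49.118 is not in 24.188.168.0/22


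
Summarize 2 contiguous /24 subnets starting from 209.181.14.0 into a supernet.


Original prefix: /24
Number of subnets: 2 = 2^1
New prefix = 24 - 1 = 23
Supernet: 209.181.14.0/23


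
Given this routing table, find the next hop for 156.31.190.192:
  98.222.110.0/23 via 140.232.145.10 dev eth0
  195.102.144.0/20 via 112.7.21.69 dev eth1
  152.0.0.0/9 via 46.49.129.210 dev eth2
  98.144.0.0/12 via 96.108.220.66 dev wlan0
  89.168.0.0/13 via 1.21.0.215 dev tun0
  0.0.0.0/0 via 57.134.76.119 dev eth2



Longest prefix match for 156.31.190.192:
  /23 98.222.110.0: no
  /20 195.102.144.0: no
  /9 152.0.0.0: no
  /12 98.144.0.0: no
  /13 89.168.0.0: no
  /0 0.0.0.0: MATCH
Selected: next-hop 57.134.76.119 via eth2 (matched /0)


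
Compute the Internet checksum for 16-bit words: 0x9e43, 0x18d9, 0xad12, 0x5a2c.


Sum all words (with carry folding):
+ 0x9e43 = 0x9e43
+ 0x18d9 = 0xb71c
+ 0xad12 = 0x642f
+ 0x5a2c = 0xbe5b
One's complement: ~0xbe5b
Checksum = 0x41a4


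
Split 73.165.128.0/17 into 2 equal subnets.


New prefix = 17 + 1 = 18
Each subnet has 16384 addresses
  73.165.128.0/18
  73.165.192.0/18
Subnets: 73.165.128.0/18, 73.165.192.0/18


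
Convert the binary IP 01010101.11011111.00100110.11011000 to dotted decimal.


01010101 = 85
11011111 = 223
00100110 = 38
11011000 = 216
IP: 85.223.38.216


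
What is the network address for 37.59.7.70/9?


IP:   00100101.00111011.00000111.01000110
Mask: 11111111.10000000.00000000.00000000
AND operation:
Net:  00100101.00000000.00000000.00000000
Network: 37.0.0.0/9


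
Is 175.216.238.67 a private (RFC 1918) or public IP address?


RFC 1918 private ranges:
  10.0.0.0/8 (10.0.0.0 - 10.255.255.255)
  172.16.0.0/12 (172.16.0.0 - 172.31.255.255)
  192.168.0.0/16 (192.168.0.0 - 192.168.255.255)
Public (not in any RFC 1918 range)


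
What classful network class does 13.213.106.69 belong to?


First octet: 13
Binary: 00001101
0xxxxxxx -> Class A (1-126)
Class A, default mask 255.0.0.0 (/8)


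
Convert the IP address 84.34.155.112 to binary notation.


84 = 01010100
34 = 00100010
155 = 10011011
112 = 01110000
Binary: 01010100.00100010.10011011.01110000


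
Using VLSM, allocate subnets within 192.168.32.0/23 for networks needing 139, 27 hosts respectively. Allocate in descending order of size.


139 hosts -> /24 (254 usable): 192.168.32.0/24
27 hosts -> /27 (30 usable): 192.168.33.0/27
Allocation: 192.168.32.0/24 (139 hosts, 254 usable); 192.168.33.0/27 (27 hosts, 30 usable)


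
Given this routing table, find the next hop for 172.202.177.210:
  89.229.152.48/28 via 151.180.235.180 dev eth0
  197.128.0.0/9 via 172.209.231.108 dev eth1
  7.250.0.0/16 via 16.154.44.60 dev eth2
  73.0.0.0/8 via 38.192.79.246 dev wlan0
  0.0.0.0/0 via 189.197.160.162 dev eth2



Longest prefix match for 172.202.177.210:
  /28 89.229.152.48: no
  /9 197.128.0.0: no
  /16 7.250.0.0: no
  /8 73.0.0.0: no
  /0 0.0.0.0: MATCH
Selected: next-hop 189.197.160.162 via eth2 (matched /0)


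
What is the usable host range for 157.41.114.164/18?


Network: 157.41.64.0
Broadcast: 157.41.127.255
First usable = network + 1
Last usable = broadcast - 1
Range: 157.41.64.1 to 157.41.127.254


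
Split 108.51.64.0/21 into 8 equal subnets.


New prefix = 21 + 3 = 24
Each subnet has 256 addresses
  108.51.64.0/24
  108.51.65.0/24
  108.51.66.0/24
  108.51.67.0/24
  108.51.68.0/24
  108.51.69.0/24
  108.51.70.0/24
  108.51.71.0/24
Subnets: 108.51.64.0/24, 108.51.65.0/24, 108.51.66.0/24, 108.51.67.0/24, 108.51.68.0/24, 108.51.69.0/24, 108.51.70.0/24, 108.51.71.0/24


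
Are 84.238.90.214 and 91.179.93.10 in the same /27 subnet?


Mask: 255.255.255.224
84.238.90.214 AND mask = 84.238.90.192
91.179.93.10 AND mask = 91.179.93.0
No, different subnets (84.238.90.192 vs 91.179.93.0)


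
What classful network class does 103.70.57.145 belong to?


First octet: 103
Binary: 01100111
0xxxxxxx -> Class A (1-126)
Class A, default mask 255.0.0.0 (/8)


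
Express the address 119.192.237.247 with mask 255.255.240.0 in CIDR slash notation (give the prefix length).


Binary: 11111111.11111111.11110000.00000000
Count leading 1s
Prefix: /20


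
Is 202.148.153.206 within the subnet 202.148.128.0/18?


Subnet network: 202.148.128.0
Test IP AND mask: 202.148.128.0
Yes, 202.148.153.206 is in 202.148.128.0/18


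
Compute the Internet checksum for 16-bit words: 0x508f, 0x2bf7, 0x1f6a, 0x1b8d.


Sum all words (with carry folding):
+ 0x508f = 0x508f
+ 0x2bf7 = 0x7c86
+ 0x1f6a = 0x9bf0
+ 0x1b8d = 0xb77d
One's complement: ~0xb77d
Checksum = 0x4882


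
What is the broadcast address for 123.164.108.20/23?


Network: 123.164.108.0/23
Host bits = 9
Set all host bits to 1:
Broadcast: 123.164.109.255


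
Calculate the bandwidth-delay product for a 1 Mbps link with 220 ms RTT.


BDP = bandwidth * RTT
= 1 Mbps * 220 ms
= 1 * 1e6 * 220 / 1000 bits
= 220000 bits
= 27500 bytes
= 26.8555 KB
BDP = 220000 bits (27500 bytes)


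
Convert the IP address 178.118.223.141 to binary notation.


178 = 10110010
118 = 01110110
223 = 11011111
141 = 10001101
Binary: 10110010.01110110.11011111.10001101


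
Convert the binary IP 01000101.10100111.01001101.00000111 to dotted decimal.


01000101 = 69
10100111 = 167
01001101 = 77
00000111 = 7
IP: 69.167.77.7


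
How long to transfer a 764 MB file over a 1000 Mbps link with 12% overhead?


Effective throughput = 1000 * (1 - 12/100) = 880 Mbps
File size in Mb = 764 * 8 = 6112 Mb
Time = 6112 / 880
Time = 6.9455 seconds


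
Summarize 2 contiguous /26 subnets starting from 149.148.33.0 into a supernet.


Original prefix: /26
Number of subnets: 2 = 2^1
New prefix = 26 - 1 = 25
Supernet: 149.148.33.0/25


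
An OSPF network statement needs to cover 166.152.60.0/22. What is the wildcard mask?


Subnet mask: 255.255.252.0
Wildcard = 255.255.255.255 - subnet mask
255 - 255 = 0
255 - 255 = 0
255 - 252 = 3
255 - 0 = 255
Wildcard: 0.0.3.255


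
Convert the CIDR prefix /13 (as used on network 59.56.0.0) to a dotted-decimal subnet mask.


/13 means 13 network bits, 19 host bits
Binary: 11111111111110000000000000000000
Mask: 255.248.0.0


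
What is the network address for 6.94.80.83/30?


IP:   00000110.01011110.01010000.01010011
Mask: 11111111.11111111.11111111.11111100
AND operation:
Net:  00000110.01011110.01010000.01010000
Network: 6.94.80.80/30


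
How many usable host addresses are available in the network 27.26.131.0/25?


Host bits = 32 - 25 = 7
Total addresses = 2^7 = 128
Usable = total - 2 (network and broadcast)
Usable hosts: 126


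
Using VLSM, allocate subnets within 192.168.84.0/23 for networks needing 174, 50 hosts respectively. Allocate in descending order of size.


174 hosts -> /24 (254 usable): 192.168.84.0/24
50 hosts -> /26 (62 usable): 192.168.85.0/26
Allocation: 192.168.84.0/24 (174 hosts, 254 usable); 192.168.85.0/26 (50 hosts, 62 usable)


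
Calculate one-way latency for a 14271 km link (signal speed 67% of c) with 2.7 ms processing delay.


Speed = 0.67 * 3e5 km/s = 201000 km/s
Propagation delay = 14271 / 201000 = 0.071 s = 71 ms
Processing delay = 2.7 ms
Total one-way latency = 73.7 ms


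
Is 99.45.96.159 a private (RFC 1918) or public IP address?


RFC 1918 private ranges:
  10.0.0.0/8 (10.0.0.0 - 10.255.255.255)
  172.16.0.0/12 (172.16.0.0 - 172.31.255.255)
  192.168.0.0/16 (192.168.0.0 - 192.168.255.255)
Public (not in any RFC 1918 range)


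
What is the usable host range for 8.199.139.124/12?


Network: 8.192.0.0
Broadcast: 8.207.255.255
First usable = network + 1
Last usable = broadcast - 1
Range: 8.192.0.1 to 8.207.255.254


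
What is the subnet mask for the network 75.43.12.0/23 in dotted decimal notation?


/23 means 23 network bits, 9 host bits
Binary: 11111111111111111111111000000000
Mask: 255.255.254.0


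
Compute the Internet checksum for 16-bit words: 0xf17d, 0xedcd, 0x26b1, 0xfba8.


Sum all words (with carry folding):
+ 0xf17d = 0xf17d
+ 0xedcd = 0xdf4b
+ 0x26b1 = 0x05fd
+ 0xfba8 = 0x01a6
One's complement: ~0x01a6
Checksum = 0xfe59


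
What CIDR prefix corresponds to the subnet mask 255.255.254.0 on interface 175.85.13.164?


Binary: 11111111.11111111.11111110.00000000
Count leading 1s
Prefix: /23


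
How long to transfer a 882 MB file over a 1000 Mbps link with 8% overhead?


Effective throughput = 1000 * (1 - 8/100) = 920 Mbps
File size in Mb = 882 * 8 = 7056 Mb
Time = 7056 / 920
Time = 7.6696 seconds


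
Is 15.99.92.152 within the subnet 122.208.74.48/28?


Subnet network: 122.208.74.48
Test IP AND mask: 15.99.92.144
No, 15.99.92.152 is not in 122.208.74.48/28


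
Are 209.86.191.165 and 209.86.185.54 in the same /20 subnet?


Mask: 255.255.240.0
209.86.191.165 AND mask = 209.86.176.0
209.86.185.54 AND mask = 209.86.176.0
Yes, same subnet (209.86.176.0)


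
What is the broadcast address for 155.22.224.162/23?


Network: 155.22.224.0/23
Host bits = 9
Set all host bits to 1:
Broadcast: 155.22.225.255


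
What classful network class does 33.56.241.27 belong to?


First octet: 33
Binary: 00100001
0xxxxxxx -> Class A (1-126)
Class A, default mask 255.0.0.0 (/8)


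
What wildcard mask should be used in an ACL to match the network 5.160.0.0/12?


Subnet mask: 255.240.0.0
Wildcard = 255.255.255.255 - subnet mask
255 - 255 = 0
255 - 240 = 15
255 - 0 = 255
255 - 0 = 255
Wildcard: 0.15.255.255


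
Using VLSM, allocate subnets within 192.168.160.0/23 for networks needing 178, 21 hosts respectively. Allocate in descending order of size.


178 hosts -> /24 (254 usable): 192.168.160.0/24
21 hosts -> /27 (30 usable): 192.168.161.0/27
Allocation: 192.168.160.0/24 (178 hosts, 254 usable); 192.168.161.0/27 (21 hosts, 30 usable)


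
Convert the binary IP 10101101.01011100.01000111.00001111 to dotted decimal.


10101101 = 173
01011100 = 92
01000111 = 71
00001111 = 15
IP: 173.92.71.15


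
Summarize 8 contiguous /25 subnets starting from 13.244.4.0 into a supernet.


Original prefix: /25
Number of subnets: 8 = 2^3
New prefix = 25 - 3 = 22
Supernet: 13.244.4.0/22


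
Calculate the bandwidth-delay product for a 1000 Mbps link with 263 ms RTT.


BDP = bandwidth * RTT
= 1000 Mbps * 263 ms
= 1000 * 1e6 * 263 / 1000 bits
= 263000000 bits
= 32875000 bytes
= 32104.4922 KB
BDP = 263000000 bits (32875000 bytes)


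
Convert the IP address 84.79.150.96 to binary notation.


84 = 01010100
79 = 01001111
150 = 10010110
96 = 01100000
Binary: 01010100.01001111.10010110.01100000


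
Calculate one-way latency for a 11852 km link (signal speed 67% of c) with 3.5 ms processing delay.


Speed = 0.67 * 3e5 km/s = 201000 km/s
Propagation delay = 11852 / 201000 = 0.059 s = 58.9652 ms
Processing delay = 3.5 ms
Total one-way latency = 62.4652 ms


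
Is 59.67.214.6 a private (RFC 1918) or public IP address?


RFC 1918 private ranges:
  10.0.0.0/8 (10.0.0.0 - 10.255.255.255)
  172.16.0.0/12 (172.16.0.0 - 172.31.255.255)
  192.168.0.0/16 (192.168.0.0 - 192.168.255.255)
Public (not in any RFC 1918 range)


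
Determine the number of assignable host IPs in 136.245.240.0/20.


Host bits = 32 - 20 = 12
Total addresses = 2^12 = 4096
Usable = total - 2 (network and broadcast)
Usable hosts: 4094


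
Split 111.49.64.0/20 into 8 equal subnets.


New prefix = 20 + 3 = 23
Each subnet has 512 addresses
  111.49.64.0/23
  111.49.66.0/23
  111.49.68.0/23
  111.49.70.0/23
  111.49.72.0/23
  111.49.74.0/23
  111.49.76.0/23
  111.49.78.0/23
Subnets: 111.49.64.0/23, 111.49.66.0/23, 111.49.68.0/23, 111.49.70.0/23, 111.49.72.0/23, 111.49.74.0/23, 111.49.76.0/23, 111.49.78.0/23


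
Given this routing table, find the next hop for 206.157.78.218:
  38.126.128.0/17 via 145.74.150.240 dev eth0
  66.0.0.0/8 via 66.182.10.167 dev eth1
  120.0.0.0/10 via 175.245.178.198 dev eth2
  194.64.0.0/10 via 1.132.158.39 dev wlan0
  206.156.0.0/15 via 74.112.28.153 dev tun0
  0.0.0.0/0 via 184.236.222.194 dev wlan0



Longest prefix match for 206.157.78.218:
  /17 38.126.128.0: no
  /8 66.0.0.0: no
  /10 120.0.0.0: no
  /10 194.64.0.0: no
  /15 206.156.0.0: MATCH
  /0 0.0.0.0: MATCH
Selected: next-hop 74.112.28.153 via tun0 (matched /15)
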